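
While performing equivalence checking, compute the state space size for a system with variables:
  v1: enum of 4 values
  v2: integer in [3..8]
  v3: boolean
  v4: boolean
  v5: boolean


State space = product of domain sizes of all variables.
Domain sizes:
  v1 (enum of 4 values): 4
  v2 (integer in [3..8]): 6
  v3 (boolean): 2
  v4 (boolean): 2
  v5 (boolean): 2
Product = 4 * 6 * 2 * 2 * 2 = 192

192


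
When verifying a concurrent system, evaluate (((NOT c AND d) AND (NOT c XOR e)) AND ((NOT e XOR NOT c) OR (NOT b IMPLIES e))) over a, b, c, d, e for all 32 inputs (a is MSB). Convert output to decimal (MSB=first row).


Formula: (((NOT c AND d) AND (NOT c XOR e)) AND ((NOT e XOR NOT c) OR (NOT b IMPLIES e))) over a, b, c, d, e (32 rows)
Evaluate each row (bits = a,b,c,d,e, MSB first):
  row 0 [00000]: (((NOT 0 AND 0) AND (NOT 0 XOR 0)) AND ((NOT 0 XOR NOT 0) OR (NOT 0 IMPLIES 0))) -> 0
  row 1 [00001]: (((NOT 0 AND 0) AND (NOT 0 XOR 1)) AND ((NOT 1 XOR NOT 0) OR (NOT 0 IMPLIES 1))) -> 0
  row 2 [00010]: (((NOT 0 AND 1) AND (NOT 0 XOR 0)) AND ((NOT 0 XOR NOT 0) OR (NOT 0 IMPLIES 0))) -> 0
  row 3 [00011]: (((NOT 0 AND 1) AND (NOT 0 XOR 1)) AND ((NOT 1 XOR NOT 0) OR (NOT 0 IMPLIES 1))) -> 0
  row 4 [00100]: (((NOT 1 AND 0) AND (NOT 1 XOR 0)) AND ((NOT 0 XOR NOT 1) OR (NOT 0 IMPLIES 0))) -> 0
  row 5 [00101]: (((NOT 1 AND 0) AND (NOT 1 XOR 1)) AND ((NOT 1 XOR NOT 1) OR (NOT 0 IMPLIES 1))) -> 0
  row 6 [00110]: (((NOT 1 AND 1) AND (NOT 1 XOR 0)) AND ((NOT 0 XOR NOT 1) OR (NOT 0 IMPLIES 0))) -> 0
  row 7 [00111]: (((NOT 1 AND 1) AND (NOT 1 XOR 1)) AND ((NOT 1 XOR NOT 1) OR (NOT 0 IMPLIES 1))) -> 0
  row 8 [01000]: (((NOT 0 AND 0) AND (NOT 0 XOR 0)) AND ((NOT 0 XOR NOT 0) OR (NOT 1 IMPLIES 0))) -> 0
  row 9 [01001]: (((NOT 0 AND 0) AND (NOT 0 XOR 1)) AND ((NOT 1 XOR NOT 0) OR (NOT 1 IMPLIES 1))) -> 0
  row 10 [01010]: (((NOT 0 AND 1) AND (NOT 0 XOR 0)) AND ((NOT 0 XOR NOT 0) OR (NOT 1 IMPLIES 0))) -> 1
  row 11 [01011]: (((NOT 0 AND 1) AND (NOT 0 XOR 1)) AND ((NOT 1 XOR NOT 0) OR (NOT 1 IMPLIES 1))) -> 0
  row 12 [01100]: (((NOT 1 AND 0) AND (NOT 1 XOR 0)) AND ((NOT 0 XOR NOT 1) OR (NOT 1 IMPLIES 0))) -> 0
  row 13 [01101]: (((NOT 1 AND 0) AND (NOT 1 XOR 1)) AND ((NOT 1 XOR NOT 1) OR (NOT 1 IMPLIES 1))) -> 0
  row 14 [01110]: (((NOT 1 AND 1) AND (NOT 1 XOR 0)) AND ((NOT 0 XOR NOT 1) OR (NOT 1 IMPLIES 0))) -> 0
  row 15 [01111]: (((NOT 1 AND 1) AND (NOT 1 XOR 1)) AND ((NOT 1 XOR NOT 1) OR (NOT 1 IMPLIES 1))) -> 0
  row 16 [10000]: (((NOT 0 AND 0) AND (NOT 0 XOR 0)) AND ((NOT 0 XOR NOT 0) OR (NOT 0 IMPLIES 0))) -> 0
  row 17 [10001]: (((NOT 0 AND 0) AND (NOT 0 XOR 1)) AND ((NOT 1 XOR NOT 0) OR (NOT 0 IMPLIES 1))) -> 0
  row 18 [10010]: (((NOT 0 AND 1) AND (NOT 0 XOR 0)) AND ((NOT 0 XOR NOT 0) OR (NOT 0 IMPLIES 0))) -> 0
  row 19 [10011]: (((NOT 0 AND 1) AND (NOT 0 XOR 1)) AND ((NOT 1 XOR NOT 0) OR (NOT 0 IMPLIES 1))) -> 0
  row 20 [10100]: (((NOT 1 AND 0) AND (NOT 1 XOR 0)) AND ((NOT 0 XOR NOT 1) OR (NOT 0 IMPLIES 0))) -> 0
  row 21 [10101]: (((NOT 1 AND 0) AND (NOT 1 XOR 1)) AND ((NOT 1 XOR NOT 1) OR (NOT 0 IMPLIES 1))) -> 0
  row 22 [10110]: (((NOT 1 AND 1) AND (NOT 1 XOR 0)) AND ((NOT 0 XOR NOT 1) OR (NOT 0 IMPLIES 0))) -> 0
  row 23 [10111]: (((NOT 1 AND 1) AND (NOT 1 XOR 1)) AND ((NOT 1 XOR NOT 1) OR (NOT 0 IMPLIES 1))) -> 0
  row 24 [11000]: (((NOT 0 AND 0) AND (NOT 0 XOR 0)) AND ((NOT 0 XOR NOT 0) OR (NOT 1 IMPLIES 0))) -> 0
  row 25 [11001]: (((NOT 0 AND 0) AND (NOT 0 XOR 1)) AND ((NOT 1 XOR NOT 0) OR (NOT 1 IMPLIES 1))) -> 0
  row 26 [11010]: (((NOT 0 AND 1) AND (NOT 0 XOR 0)) AND ((NOT 0 XOR NOT 0) OR (NOT 1 IMPLIES 0))) -> 1
  row 27 [11011]: (((NOT 0 AND 1) AND (NOT 0 XOR 1)) AND ((NOT 1 XOR NOT 0) OR (NOT 1 IMPLIES 1))) -> 0
  row 28 [11100]: (((NOT 1 AND 0) AND (NOT 1 XOR 0)) AND ((NOT 0 XOR NOT 1) OR (NOT 1 IMPLIES 0))) -> 0
  row 29 [11101]: (((NOT 1 AND 0) AND (NOT 1 XOR 1)) AND ((NOT 1 XOR NOT 1) OR (NOT 1 IMPLIES 1))) -> 0
  row 30 [11110]: (((NOT 1 AND 1) AND (NOT 1 XOR 0)) AND ((NOT 0 XOR NOT 1) OR (NOT 1 IMPLIES 0))) -> 0
  row 31 [11111]: (((NOT 1 AND 1) AND (NOT 1 XOR 1)) AND ((NOT 1 XOR NOT 1) OR (NOT 1 IMPLIES 1))) -> 0
Full result column, 4 rows per line (a,b,c fixed per line; d,e runs 00..11 left to right):
  rows 0-3 [a,b,c=000]: 0000  = hex 0
  rows 4-7 [a,b,c=001]: 0000  = hex 0
  rows 8-11 [a,b,c=010]: 0010  = hex 2
  rows 12-15 [a,b,c=011]: 0000  = hex 0
  rows 16-19 [a,b,c=100]: 0000  = hex 0
  rows 20-23 [a,b,c=101]: 0000  = hex 0
  rows 24-27 [a,b,c=110]: 0010  = hex 2
  rows 28-31 [a,b,c=111]: 0000  = hex 0
Output column (row 0 .. row 31) = 00000000001000000000000000100000
Output column grouped in 4s = 0000 0000 0010 0000 0000 0000 0010 0000 = 0x00200020
Convert to decimal digit by digit (value = value*16 + digit):
  0 -> 0
  0*16 + 0 = 0
  0*16 + 2 = 2
  2*16 + 0 = 32
  32*16 + 0 = 512
  512*16 + 0 = 8192
  8192*16 + 2 = 131074
  131074*16 + 0 = 2097184
Decimal = 2097184

2097184


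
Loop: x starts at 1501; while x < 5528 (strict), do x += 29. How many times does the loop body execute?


Step 1: x goes from 1501 toward 5528 by 29; the body runs while x<5528, so iterations = ceil((bound-start)/step)
Step 2: Distance=4027
Step 3: ceil(4027/29)=139

139


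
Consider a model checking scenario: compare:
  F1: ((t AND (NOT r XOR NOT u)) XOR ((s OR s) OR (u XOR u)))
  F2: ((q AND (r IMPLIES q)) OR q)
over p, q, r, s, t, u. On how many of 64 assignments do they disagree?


F1 = ((t AND (NOT r XOR NOT u)) XOR ((s OR s) OR (u XOR u)))
F2 = ((q AND (r IMPLIES q)) OR q)
Evaluate both on each of 64 rows (bits = p,q,r,s,t,u):
  row 0 [000000]: F1=0 F2=0 -> 0
  row 1 [000001]: F1=0 F2=0 -> 0
  row 2 [000010]: F1=0 F2=0 -> 0
  row 3 [000011]: F1=1 F2=0 (differ) -> 1
  row 4 [000100]: F1=1 F2=0 (differ) -> 1
  (every remaining row is evaluated the same way; all 64 results are listed next)
Full result column, 8 rows per line (p,q,r fixed per line; s,t,u runs 000..111 left to right):
  rows 0-7 [p,q,r=000]: 00011110  (ones: 4)
  rows 8-15 [p,q,r=001]: 00101101  (ones: 4)
  rows 16-23 [p,q,r=010]: 11100001  (ones: 4)
  rows 24-31 [p,q,r=011]: 11010010  (ones: 4)
  rows 32-39 [p,q,r=100]: 00011110  (ones: 4)
  rows 40-47 [p,q,r=101]: 00101101  (ones: 4)
  rows 48-55 [p,q,r=110]: 11100001  (ones: 4)
  rows 56-63 [p,q,r=111]: 11010010  (ones: 4)
Disagreements = 4+4+4+4+4+4+4+4 = 32

32


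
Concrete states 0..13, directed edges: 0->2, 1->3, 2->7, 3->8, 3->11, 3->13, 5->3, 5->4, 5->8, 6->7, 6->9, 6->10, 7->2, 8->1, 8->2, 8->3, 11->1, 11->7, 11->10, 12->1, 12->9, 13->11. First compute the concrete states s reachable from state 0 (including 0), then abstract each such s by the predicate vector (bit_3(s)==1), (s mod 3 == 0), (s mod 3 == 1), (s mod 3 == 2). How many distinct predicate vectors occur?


BFS from 0:
Concrete reachable: {0, 2, 7}
Abstract via predicates (bit_3(s)==1), (s mod 3 == 0), (s mod 3 == 1), (s mod 3 == 2):
  (0,0,0,1) <- {2}
  (0,0,1,0) <- {7}
  (0,1,0,0) <- {0}
Distinct abstract states = 3

3


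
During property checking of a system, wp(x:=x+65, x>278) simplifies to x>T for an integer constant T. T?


Formula: wp(x:=E, P) = P[E/x] (substitute E for x in postcondition)
Step 1: Postcondition: x>278
Step 2: Substitute x+65 for x: x+65>278
Step 3: Solve for x: x > 278-65 = 213

213


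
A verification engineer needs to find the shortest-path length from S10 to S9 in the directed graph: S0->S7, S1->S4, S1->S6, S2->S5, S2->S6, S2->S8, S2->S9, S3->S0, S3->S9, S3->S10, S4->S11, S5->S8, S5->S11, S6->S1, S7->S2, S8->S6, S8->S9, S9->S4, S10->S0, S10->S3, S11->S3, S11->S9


BFS layer-by-layer from S10:
  dist 0: {S10}
  dist 1: {S0, S3}
  dist 2: {S7, S9}
  -> S9 reached at distance 2
Shortest path length = 2

2


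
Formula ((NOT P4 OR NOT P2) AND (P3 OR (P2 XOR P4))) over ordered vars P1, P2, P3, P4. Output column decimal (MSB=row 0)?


Formula: ((NOT P4 OR NOT P2) AND (P3 OR (P2 XOR P4))) over P1, P2, P3, P4 (16 rows)
Evaluate each row (bits = P1,P2,P3,P4, MSB first):
  row 0 [0000]: ((NOT 0 OR NOT 0) AND (0 OR (0 XOR 0))) -> 0
  row 1 [0001]: ((NOT 1 OR NOT 0) AND (0 OR (0 XOR 1))) -> 1
  row 2 [0010]: ((NOT 0 OR NOT 0) AND (1 OR (0 XOR 0))) -> 1
  row 3 [0011]: ((NOT 1 OR NOT 0) AND (1 OR (0 XOR 1))) -> 1
  row 4 [0100]: ((NOT 0 OR NOT 1) AND (0 OR (1 XOR 0))) -> 1
  row 5 [0101]: ((NOT 1 OR NOT 1) AND (0 OR (1 XOR 1))) -> 0
  row 6 [0110]: ((NOT 0 OR NOT 1) AND (1 OR (1 XOR 0))) -> 1
  row 7 [0111]: ((NOT 1 OR NOT 1) AND (1 OR (1 XOR 1))) -> 0
  row 8 [1000]: ((NOT 0 OR NOT 0) AND (0 OR (0 XOR 0))) -> 0
  row 9 [1001]: ((NOT 1 OR NOT 0) AND (0 OR (0 XOR 1))) -> 1
  row 10 [1010]: ((NOT 0 OR NOT 0) AND (1 OR (0 XOR 0))) -> 1
  row 11 [1011]: ((NOT 1 OR NOT 0) AND (1 OR (0 XOR 1))) -> 1
  row 12 [1100]: ((NOT 0 OR NOT 1) AND (0 OR (1 XOR 0))) -> 1
  row 13 [1101]: ((NOT 1 OR NOT 1) AND (0 OR (1 XOR 1))) -> 0
  row 14 [1110]: ((NOT 0 OR NOT 1) AND (1 OR (1 XOR 0))) -> 1
  row 15 [1111]: ((NOT 1 OR NOT 1) AND (1 OR (1 XOR 1))) -> 0
Full result column, 4 rows per line (P1,P2 fixed per line; P3,P4 runs 00..11 left to right):
  rows 0-3 [P1,P2=00]: 0111  = hex 7
  rows 4-7 [P1,P2=01]: 1010  = hex A
  rows 8-11 [P1,P2=10]: 0111  = hex 7
  rows 12-15 [P1,P2=11]: 1010  = hex A
Output column (row 0 .. row 15) = 0111101001111010
Output column grouped in 4s = 0111 1010 0111 1010 = 0x7A7A
Convert to decimal digit by digit (value = value*16 + digit):
  7 -> 7
  7*16 + 10 (A) = 122
  122*16 + 7 = 1959
  1959*16 + 10 (A) = 31354
Decimal = 31354

31354


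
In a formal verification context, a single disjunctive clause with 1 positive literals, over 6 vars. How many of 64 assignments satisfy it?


Step 1: Total=2^6=64
Step 2: Unsat when all 1 false: 2^5=32
Step 3: Sat=64-32=32

32


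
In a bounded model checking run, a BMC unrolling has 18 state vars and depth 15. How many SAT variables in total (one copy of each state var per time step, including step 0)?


BMC unrolls to depth k, creating one copy of each state var for steps 0..k.
Step count = 15 + 1 = 16 (steps 0 through 15)
Vars per step = 18
Total = 18 * 16 = 288

288


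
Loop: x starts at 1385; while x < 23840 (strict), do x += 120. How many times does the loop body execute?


Step 1: x goes from 1385 toward 23840 by 120; the body runs while x<23840, so iterations = ceil((bound-start)/step)
Step 2: Distance=22455
Step 3: ceil(22455/120)=188

188


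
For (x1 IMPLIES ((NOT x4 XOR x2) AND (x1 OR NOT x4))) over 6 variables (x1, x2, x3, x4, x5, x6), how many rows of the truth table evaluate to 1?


Formula: (x1 IMPLIES ((NOT x4 XOR x2) AND (x1 OR NOT x4))) over 6 vars (64 rows)
Evaluate each row (x1, x2, x3, x4, x5, x6 as bits, MSB first):
  row 0 [000000]: (0 IMPLIES ((NOT 0 XOR 0) AND (0 OR NOT 0))) -> 1
  row 1 [000001]: (0 IMPLIES ((NOT 0 XOR 0) AND (0 OR NOT 0))) -> 1
  row 2 [000010]: (0 IMPLIES ((NOT 0 XOR 0) AND (0 OR NOT 0))) -> 1
  row 3 [000011]: (0 IMPLIES ((NOT 0 XOR 0) AND (0 OR NOT 0))) -> 1
  row 4 [000100]: (0 IMPLIES ((NOT 1 XOR 0) AND (0 OR NOT 1))) -> 1
  (every remaining row is evaluated the same way; all 64 results are listed next)
Full result column, 8 rows per line (x1,x2,x3 fixed per line; x4,x5,x6 runs 000..111 left to right):
  rows 0-7 [x1,x2,x3=000]: 11111111  (ones: 8)
  rows 8-15 [x1,x2,x3=001]: 11111111  (ones: 8)
  rows 16-23 [x1,x2,x3=010]: 11111111  (ones: 8)
  rows 24-31 [x1,x2,x3=011]: 11111111  (ones: 8)
  rows 32-39 [x1,x2,x3=100]: 11110000  (ones: 4)
  rows 40-47 [x1,x2,x3=101]: 11110000  (ones: 4)
  rows 48-55 [x1,x2,x3=110]: 00001111  (ones: 4)
  rows 56-63 [x1,x2,x3=111]: 00001111  (ones: 4)
Count of 1-rows = 8+8+8+8+4+4+4+4 = 48

48


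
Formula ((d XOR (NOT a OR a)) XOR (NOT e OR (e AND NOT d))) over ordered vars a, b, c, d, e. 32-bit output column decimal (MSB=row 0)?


Formula: ((d XOR (NOT a OR a)) XOR (NOT e OR (e AND NOT d))) over a, b, c, d, e (32 rows)
Evaluate each row (bits = a,b,c,d,e, MSB first):
  row 0 [00000]: ((0 XOR (NOT 0 OR 0)) XOR (NOT 0 OR (0 AND NOT 0))) -> 0
  row 1 [00001]: ((0 XOR (NOT 0 OR 0)) XOR (NOT 1 OR (1 AND NOT 0))) -> 0
  row 2 [00010]: ((1 XOR (NOT 0 OR 0)) XOR (NOT 0 OR (0 AND NOT 1))) -> 1
  row 3 [00011]: ((1 XOR (NOT 0 OR 0)) XOR (NOT 1 OR (1 AND NOT 1))) -> 0
  row 4 [00100]: ((0 XOR (NOT 0 OR 0)) XOR (NOT 0 OR (0 AND NOT 0))) -> 0
  row 5 [00101]: ((0 XOR (NOT 0 OR 0)) XOR (NOT 1 OR (1 AND NOT 0))) -> 0
  row 6 [00110]: ((1 XOR (NOT 0 OR 0)) XOR (NOT 0 OR (0 AND NOT 1))) -> 1
  row 7 [00111]: ((1 XOR (NOT 0 OR 0)) XOR (NOT 1 OR (1 AND NOT 1))) -> 0
  row 8 [01000]: ((0 XOR (NOT 0 OR 0)) XOR (NOT 0 OR (0 AND NOT 0))) -> 0
  row 9 [01001]: ((0 XOR (NOT 0 OR 0)) XOR (NOT 1 OR (1 AND NOT 0))) -> 0
  row 10 [01010]: ((1 XOR (NOT 0 OR 0)) XOR (NOT 0 OR (0 AND NOT 1))) -> 1
  row 11 [01011]: ((1 XOR (NOT 0 OR 0)) XOR (NOT 1 OR (1 AND NOT 1))) -> 0
  row 12 [01100]: ((0 XOR (NOT 0 OR 0)) XOR (NOT 0 OR (0 AND NOT 0))) -> 0
  row 13 [01101]: ((0 XOR (NOT 0 OR 0)) XOR (NOT 1 OR (1 AND NOT 0))) -> 0
  row 14 [01110]: ((1 XOR (NOT 0 OR 0)) XOR (NOT 0 OR (0 AND NOT 1))) -> 1
  row 15 [01111]: ((1 XOR (NOT 0 OR 0)) XOR (NOT 1 OR (1 AND NOT 1))) -> 0
  row 16 [10000]: ((0 XOR (NOT 1 OR 1)) XOR (NOT 0 OR (0 AND NOT 0))) -> 0
  row 17 [10001]: ((0 XOR (NOT 1 OR 1)) XOR (NOT 1 OR (1 AND NOT 0))) -> 0
  row 18 [10010]: ((1 XOR (NOT 1 OR 1)) XOR (NOT 0 OR (0 AND NOT 1))) -> 1
  row 19 [10011]: ((1 XOR (NOT 1 OR 1)) XOR (NOT 1 OR (1 AND NOT 1))) -> 0
  row 20 [10100]: ((0 XOR (NOT 1 OR 1)) XOR (NOT 0 OR (0 AND NOT 0))) -> 0
  row 21 [10101]: ((0 XOR (NOT 1 OR 1)) XOR (NOT 1 OR (1 AND NOT 0))) -> 0
  row 22 [10110]: ((1 XOR (NOT 1 OR 1)) XOR (NOT 0 OR (0 AND NOT 1))) -> 1
  row 23 [10111]: ((1 XOR (NOT 1 OR 1)) XOR (NOT 1 OR (1 AND NOT 1))) -> 0
  row 24 [11000]: ((0 XOR (NOT 1 OR 1)) XOR (NOT 0 OR (0 AND NOT 0))) -> 0
  row 25 [11001]: ((0 XOR (NOT 1 OR 1)) XOR (NOT 1 OR (1 AND NOT 0))) -> 0
  row 26 [11010]: ((1 XOR (NOT 1 OR 1)) XOR (NOT 0 OR (0 AND NOT 1))) -> 1
  row 27 [11011]: ((1 XOR (NOT 1 OR 1)) XOR (NOT 1 OR (1 AND NOT 1))) -> 0
  row 28 [11100]: ((0 XOR (NOT 1 OR 1)) XOR (NOT 0 OR (0 AND NOT 0))) -> 0
  row 29 [11101]: ((0 XOR (NOT 1 OR 1)) XOR (NOT 1 OR (1 AND NOT 0))) -> 0
  row 30 [11110]: ((1 XOR (NOT 1 OR 1)) XOR (NOT 0 OR (0 AND NOT 1))) -> 1
  row 31 [11111]: ((1 XOR (NOT 1 OR 1)) XOR (NOT 1 OR (1 AND NOT 1))) -> 0
Full result column, 4 rows per line (a,b,c fixed per line; d,e runs 00..11 left to right):
  rows 0-3 [a,b,c=000]: 0010  = hex 2
  rows 4-7 [a,b,c=001]: 0010  = hex 2
  rows 8-11 [a,b,c=010]: 0010  = hex 2
  rows 12-15 [a,b,c=011]: 0010  = hex 2
  rows 16-19 [a,b,c=100]: 0010  = hex 2
  rows 20-23 [a,b,c=101]: 0010  = hex 2
  rows 24-27 [a,b,c=110]: 0010  = hex 2
  rows 28-31 [a,b,c=111]: 0010  = hex 2
Output column (row 0 .. row 31) = 00100010001000100010001000100010
Output column grouped in 4s = 0010 0010 0010 0010 0010 0010 0010 0010 = 0x22222222
Convert to decimal digit by digit (value = value*16 + digit):
  2 -> 2
  2*16 + 2 = 34
  34*16 + 2 = 546
  546*16 + 2 = 8738
  8738*16 + 2 = 139810
  139810*16 + 2 = 2236962
  2236962*16 + 2 = 35791394
  35791394*16 + 2 = 572662306
Decimal = 572662306

572662306


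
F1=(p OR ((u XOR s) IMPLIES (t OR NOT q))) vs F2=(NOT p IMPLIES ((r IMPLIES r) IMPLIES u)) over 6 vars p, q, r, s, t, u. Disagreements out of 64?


F1 = (p OR ((u XOR s) IMPLIES (t OR NOT q)))
F2 = (NOT p IMPLIES ((r IMPLIES r) IMPLIES u))
Evaluate both on each of 64 rows (bits = p,q,r,s,t,u):
  row 0 [000000]: F1=1 F2=0 (differ) -> 1
  row 1 [000001]: F1=1 F2=1 -> 0
  row 2 [000010]: F1=1 F2=0 (differ) -> 1
  row 3 [000011]: F1=1 F2=1 -> 0
  row 4 [000100]: F1=1 F2=0 (differ) -> 1
  (every remaining row is evaluated the same way; all 64 results are listed next)
Full result column, 8 rows per line (p,q,r fixed per line; s,t,u runs 000..111 left to right):
  rows 0-7 [p,q,r=000]: 10101010  (ones: 4)
  rows 8-15 [p,q,r=001]: 10101010  (ones: 4)
  rows 16-23 [p,q,r=010]: 11100010  (ones: 4)
  rows 24-31 [p,q,r=011]: 11100010  (ones: 4)
  rows 32-39 [p,q,r=100]: 00000000  (ones: 0)
  rows 40-47 [p,q,r=101]: 00000000  (ones: 0)
  rows 48-55 [p,q,r=110]: 00000000  (ones: 0)
  rows 56-63 [p,q,r=111]: 00000000  (ones: 0)
Disagreements = 4+4+4+4+0+0+0+0 = 16

16


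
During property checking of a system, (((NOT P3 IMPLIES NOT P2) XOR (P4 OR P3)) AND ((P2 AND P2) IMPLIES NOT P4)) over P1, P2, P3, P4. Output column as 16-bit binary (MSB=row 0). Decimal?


Formula: (((NOT P3 IMPLIES NOT P2) XOR (P4 OR P3)) AND ((P2 AND P2) IMPLIES NOT P4)) over P1, P2, P3, P4 (16 rows)
Evaluate each row (bits = P1,P2,P3,P4, MSB first):
  row 0 [0000]: (((NOT 0 IMPLIES NOT 0) XOR (0 OR 0)) AND ((0 AND 0) IMPLIES NOT 0)) -> 1
  row 1 [0001]: (((NOT 0 IMPLIES NOT 0) XOR (1 OR 0)) AND ((0 AND 0) IMPLIES NOT 1)) -> 0
  row 2 [0010]: (((NOT 1 IMPLIES NOT 0) XOR (0 OR 1)) AND ((0 AND 0) IMPLIES NOT 0)) -> 0
  row 3 [0011]: (((NOT 1 IMPLIES NOT 0) XOR (1 OR 1)) AND ((0 AND 0) IMPLIES NOT 1)) -> 0
  row 4 [0100]: (((NOT 0 IMPLIES NOT 1) XOR (0 OR 0)) AND ((1 AND 1) IMPLIES NOT 0)) -> 0
  row 5 [0101]: (((NOT 0 IMPLIES NOT 1) XOR (1 OR 0)) AND ((1 AND 1) IMPLIES NOT 1)) -> 0
  row 6 [0110]: (((NOT 1 IMPLIES NOT 1) XOR (0 OR 1)) AND ((1 AND 1) IMPLIES NOT 0)) -> 0
  row 7 [0111]: (((NOT 1 IMPLIES NOT 1) XOR (1 OR 1)) AND ((1 AND 1) IMPLIES NOT 1)) -> 0
  row 8 [1000]: (((NOT 0 IMPLIES NOT 0) XOR (0 OR 0)) AND ((0 AND 0) IMPLIES NOT 0)) -> 1
  row 9 [1001]: (((NOT 0 IMPLIES NOT 0) XOR (1 OR 0)) AND ((0 AND 0) IMPLIES NOT 1)) -> 0
  row 10 [1010]: (((NOT 1 IMPLIES NOT 0) XOR (0 OR 1)) AND ((0 AND 0) IMPLIES NOT 0)) -> 0
  row 11 [1011]: (((NOT 1 IMPLIES NOT 0) XOR (1 OR 1)) AND ((0 AND 0) IMPLIES NOT 1)) -> 0
  row 12 [1100]: (((NOT 0 IMPLIES NOT 1) XOR (0 OR 0)) AND ((1 AND 1) IMPLIES NOT 0)) -> 0
  row 13 [1101]: (((NOT 0 IMPLIES NOT 1) XOR (1 OR 0)) AND ((1 AND 1) IMPLIES NOT 1)) -> 0
  row 14 [1110]: (((NOT 1 IMPLIES NOT 1) XOR (0 OR 1)) AND ((1 AND 1) IMPLIES NOT 0)) -> 0
  row 15 [1111]: (((NOT 1 IMPLIES NOT 1) XOR (1 OR 1)) AND ((1 AND 1) IMPLIES NOT 1)) -> 0
Full result column, 4 rows per line (P1,P2 fixed per line; P3,P4 runs 00..11 left to right):
  rows 0-3 [P1,P2=00]: 1000  = hex 8
  rows 4-7 [P1,P2=01]: 0000  = hex 0
  rows 8-11 [P1,P2=10]: 1000  = hex 8
  rows 12-15 [P1,P2=11]: 0000  = hex 0
Output column (row 0 .. row 15) = 1000000010000000
Output column grouped in 4s = 1000 0000 1000 0000 = 0x8080
Convert to decimal digit by digit (value = value*16 + digit):
  8 -> 8
  8*16 + 0 = 128
  128*16 + 8 = 2056
  2056*16 + 0 = 32896
Decimal = 32896

32896


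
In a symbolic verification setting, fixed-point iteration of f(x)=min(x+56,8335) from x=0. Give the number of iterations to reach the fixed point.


Step 1: x=0, cap=8335, increment=56
Step 2: x grows by 56 each step until capped at 8335; fixed point is x=8335
Step 3: iterations = ceil(8335/56) = 149

149


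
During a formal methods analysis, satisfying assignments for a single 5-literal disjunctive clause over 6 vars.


Step 1: Total=2^6=64
Step 2: Unsat when all 5 false: 2^1=2
Step 3: Sat=64-2=62

62


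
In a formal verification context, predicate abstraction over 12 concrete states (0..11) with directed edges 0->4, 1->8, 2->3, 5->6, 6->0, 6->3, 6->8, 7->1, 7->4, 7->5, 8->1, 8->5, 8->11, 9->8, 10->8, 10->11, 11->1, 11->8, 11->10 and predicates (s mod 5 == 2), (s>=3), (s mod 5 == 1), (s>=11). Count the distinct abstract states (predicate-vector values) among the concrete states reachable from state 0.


BFS from 0:
Concrete reachable: {0, 4}
Abstract via predicates (s mod 5 == 2), (s>=3), (s mod 5 == 1), (s>=11):
  (0,0,0,0) <- {0}
  (0,1,0,0) <- {4}
Distinct abstract states = 2

2


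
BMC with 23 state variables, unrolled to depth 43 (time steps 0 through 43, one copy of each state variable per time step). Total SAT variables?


BMC unrolls to depth k, creating one copy of each state var for steps 0..k.
Step count = 43 + 1 = 44 (steps 0 through 43)
Vars per step = 23
Total = 23 * 44 = 1012

1012


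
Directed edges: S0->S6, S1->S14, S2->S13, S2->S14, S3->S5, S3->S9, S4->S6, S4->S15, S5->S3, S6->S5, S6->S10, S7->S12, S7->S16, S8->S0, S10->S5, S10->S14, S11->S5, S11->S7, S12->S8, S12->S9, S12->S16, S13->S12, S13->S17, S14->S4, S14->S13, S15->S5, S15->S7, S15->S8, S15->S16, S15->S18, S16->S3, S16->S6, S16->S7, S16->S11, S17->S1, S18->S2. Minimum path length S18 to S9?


BFS layer-by-layer from S18:
  dist 0: {S18}
  dist 1: {S2}
  dist 2: {S13, S14}
  dist 3: {S4, S12, S17}
  dist 4: {S1, S6, S8, S9, S15, S16}
  -> S9 reached at distance 4
Shortest path length = 4

4


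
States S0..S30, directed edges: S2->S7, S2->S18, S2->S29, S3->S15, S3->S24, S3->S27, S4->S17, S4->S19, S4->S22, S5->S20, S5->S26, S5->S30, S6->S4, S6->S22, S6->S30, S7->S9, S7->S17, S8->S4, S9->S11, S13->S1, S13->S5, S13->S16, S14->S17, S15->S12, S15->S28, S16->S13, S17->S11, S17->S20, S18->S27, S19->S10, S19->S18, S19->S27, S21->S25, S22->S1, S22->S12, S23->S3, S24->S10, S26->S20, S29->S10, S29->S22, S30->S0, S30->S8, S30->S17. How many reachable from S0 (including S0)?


BFS from S0:
  layer 0: {S0}
Reachable set: {S0}
Count = 1

1


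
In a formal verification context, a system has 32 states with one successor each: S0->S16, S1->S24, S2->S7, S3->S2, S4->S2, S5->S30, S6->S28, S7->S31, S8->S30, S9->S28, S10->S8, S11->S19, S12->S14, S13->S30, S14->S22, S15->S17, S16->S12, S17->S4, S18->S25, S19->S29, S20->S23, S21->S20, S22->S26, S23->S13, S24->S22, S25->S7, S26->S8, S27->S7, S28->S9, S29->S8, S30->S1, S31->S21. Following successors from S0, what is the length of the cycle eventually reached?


Trace from S0 until a state repeats:
  S0 -> S16 -> S12 -> S14 -> S22 -> S26 -> S8 -> S30 -> S1 -> S24 -> S22
S22 first seen at step 4, revisited at step 10.
Cycle length = 10 - 4 = 6

6


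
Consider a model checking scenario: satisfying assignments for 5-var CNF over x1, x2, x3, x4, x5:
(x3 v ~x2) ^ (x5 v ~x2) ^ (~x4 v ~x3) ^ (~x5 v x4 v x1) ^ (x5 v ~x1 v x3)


CNF with 5 clauses over 5 vars (32 assignments).
An assignment satisfies CNF iff every clause has >=1 true literal.
Check each row (bits = x1,x2,x3,x4,x5; clause T/F shown):
  row 0 [00000]: clauses=TTTTT -> 1
  row 1 [00001]: clauses=TTTFT -> 0
  row 2 [00010]: clauses=TTTTT -> 1
  row 3 [00011]: clauses=TTTTT -> 1
  row 4 [00100]: clauses=TTTTT -> 1
  row 5 [00101]: clauses=TTTFT -> 0
  row 6 [00110]: clauses=TTFTT -> 0
  row 7 [00111]: clauses=TTFTT -> 0
  row 8 [01000]: clauses=FFTTT -> 0
  row 9 [01001]: clauses=FTTFT -> 0
  row 10 [01010]: clauses=FFTTT -> 0
  row 11 [01011]: clauses=FTTTT -> 0
  row 12 [01100]: clauses=TFTTT -> 0
  row 13 [01101]: clauses=TTTFT -> 0
  row 14 [01110]: clauses=TFFTT -> 0
  row 15 [01111]: clauses=TTFTT -> 0
  row 16 [10000]: clauses=TTTTF -> 0
  row 17 [10001]: clauses=TTTTT -> 1
  row 18 [10010]: clauses=TTTTF -> 0
  row 19 [10011]: clauses=TTTTT -> 1
  row 20 [10100]: clauses=TTTTT -> 1
  row 21 [10101]: clauses=TTTTT -> 1
  row 22 [10110]: clauses=TTFTT -> 0
  row 23 [10111]: clauses=TTFTT -> 0
  row 24 [11000]: clauses=FFTTF -> 0
  row 25 [11001]: clauses=FTTTT -> 0
  row 26 [11010]: clauses=FFTTF -> 0
  row 27 [11011]: clauses=FTTTT -> 0
  row 28 [11100]: clauses=TFTTT -> 0
  row 29 [11101]: clauses=TTTTT -> 1
  row 30 [11110]: clauses=TFFTT -> 0
  row 31 [11111]: clauses=TTFTT -> 0
Full result column, 8 rows per line (x1,x2 fixed per line; x3,x4,x5 runs 000..111 left to right):
  rows 0-7 [x1,x2=00]: 10111000  (ones: 4)
  rows 8-15 [x1,x2=01]: 00000000  (ones: 0)
  rows 16-23 [x1,x2=10]: 01011100  (ones: 4)
  rows 24-31 [x1,x2=11]: 00000100  (ones: 1)
Satisfying assignments = 4+0+4+1 = 9

9


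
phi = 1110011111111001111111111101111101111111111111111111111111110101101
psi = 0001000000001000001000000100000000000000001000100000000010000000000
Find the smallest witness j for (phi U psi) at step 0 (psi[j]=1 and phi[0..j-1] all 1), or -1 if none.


(phi U psi) at 0: need smallest j with psi[j]=1 and phi[i]=1 for all i in [0,j).
Scan from step 0:
  step 0: phi=1, psi=0 -> continue
  step 1: phi=1, psi=0 -> continue
  step 2: phi=1, psi=0 -> continue
  step 3: psi=1 and phi held for [0,3) -> witness found
Witness step = 3

3


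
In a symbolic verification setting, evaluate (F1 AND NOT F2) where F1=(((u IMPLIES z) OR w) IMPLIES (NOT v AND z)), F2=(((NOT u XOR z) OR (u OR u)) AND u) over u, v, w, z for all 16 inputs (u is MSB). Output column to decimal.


F1 = (((u IMPLIES z) OR w) IMPLIES (NOT v AND z))
F2 = (((NOT u XOR z) OR (u OR u)) AND u)
Counterexample to F1=>F2 is where F1=1 and F2=0.
Evaluate each row (bits = u,v,w,z, MSB first):
  row 0 [0000]: F1=0 F2=0 -> F1&~F2 -> 0
  row 1 [0001]: F1=1 F2=0 -> F1&~F2 -> 1
  row 2 [0010]: F1=0 F2=0 -> F1&~F2 -> 0
  row 3 [0011]: F1=1 F2=0 -> F1&~F2 -> 1
  row 4 [0100]: F1=0 F2=0 -> F1&~F2 -> 0
  row 5 [0101]: F1=0 F2=0 -> F1&~F2 -> 0
  row 6 [0110]: F1=0 F2=0 -> F1&~F2 -> 0
  row 7 [0111]: F1=0 F2=0 -> F1&~F2 -> 0
  row 8 [1000]: F1=1 F2=1 -> F1&~F2 -> 0
  row 9 [1001]: F1=1 F2=1 -> F1&~F2 -> 0
  row 10 [1010]: F1=0 F2=1 -> F1&~F2 -> 0
  row 11 [1011]: F1=1 F2=1 -> F1&~F2 -> 0
  row 12 [1100]: F1=1 F2=1 -> F1&~F2 -> 0
  row 13 [1101]: F1=0 F2=1 -> F1&~F2 -> 0
  row 14 [1110]: F1=0 F2=1 -> F1&~F2 -> 0
  row 15 [1111]: F1=0 F2=1 -> F1&~F2 -> 0
Full result column, 4 rows per line (u,v fixed per line; w,z runs 00..11 left to right):
  rows 0-3 [u,v=00]: 0101  = hex 5
  rows 4-7 [u,v=01]: 0000  = hex 0
  rows 8-11 [u,v=10]: 0000  = hex 0
  rows 12-15 [u,v=11]: 0000  = hex 0
Counterexample vector (row 0 .. row 15) = 0101000000000000
Output column grouped in 4s = 0101 0000 0000 0000 = 0x5000
Convert to decimal digit by digit (value = value*16 + digit):
  5 -> 5
  5*16 + 0 = 80
  80*16 + 0 = 1280
  1280*16 + 0 = 20480
Decimal = 20480

20480


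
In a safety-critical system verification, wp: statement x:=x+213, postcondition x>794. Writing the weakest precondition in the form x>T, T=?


Formula: wp(x:=E, P) = P[E/x] (substitute E for x in postcondition)
Step 1: Postcondition: x>794
Step 2: Substitute x+213 for x: x+213>794
Step 3: Solve for x: x > 794-213 = 581

581


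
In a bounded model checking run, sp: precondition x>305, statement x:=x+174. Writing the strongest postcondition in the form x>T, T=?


Formula: sp(P, x:=E) = exists old_x. (x = E[old_x/x]) AND P[old_x/x] (old_x is the value of x before the assignment; eliminate old_x by solving x = E[old_x/x] for old_x)
Step 1: Precondition P: x>305, i.e. old_x > 305
Step 2: Assignment gives x = old_x + 174, so old_x = x - 174
Step 3: Substitute into P: x - 174 > 305
Step 4: Simplify: x > 305+174 = 479

479


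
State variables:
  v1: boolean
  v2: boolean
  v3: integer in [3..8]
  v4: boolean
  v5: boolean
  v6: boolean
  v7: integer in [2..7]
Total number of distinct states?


State space = product of domain sizes of all variables.
Domain sizes:
  v1 (boolean): 2
  v2 (boolean): 2
  v3 (integer in [3..8]): 6
  v4 (boolean): 2
  v5 (boolean): 2
  v6 (boolean): 2
  v7 (integer in [2..7]): 6
Product = 2 * 2 * 6 * 2 * 2 * 2 * 6 = 1152

1152


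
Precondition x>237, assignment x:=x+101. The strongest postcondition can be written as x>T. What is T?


Formula: sp(P, x:=E) = exists old_x. (x = E[old_x/x]) AND P[old_x/x] (old_x is the value of x before the assignment; eliminate old_x by solving x = E[old_x/x] for old_x)
Step 1: Precondition P: x>237, i.e. old_x > 237
Step 2: Assignment gives x = old_x + 101, so old_x = x - 101
Step 3: Substitute into P: x - 101 > 237
Step 4: Simplify: x > 237+101 = 338

338


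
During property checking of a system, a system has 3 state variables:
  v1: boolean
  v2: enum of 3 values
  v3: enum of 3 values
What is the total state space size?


State space = product of domain sizes of all variables.
Domain sizes:
  v1 (boolean): 2
  v2 (enum of 3 values): 3
  v3 (enum of 3 values): 3
Product = 2 * 3 * 3 = 18

18


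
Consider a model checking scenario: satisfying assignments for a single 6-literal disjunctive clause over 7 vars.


Step 1: Total=2^7=128
Step 2: Unsat when all 6 false: 2^1=2
Step 3: Sat=128-2=126

126


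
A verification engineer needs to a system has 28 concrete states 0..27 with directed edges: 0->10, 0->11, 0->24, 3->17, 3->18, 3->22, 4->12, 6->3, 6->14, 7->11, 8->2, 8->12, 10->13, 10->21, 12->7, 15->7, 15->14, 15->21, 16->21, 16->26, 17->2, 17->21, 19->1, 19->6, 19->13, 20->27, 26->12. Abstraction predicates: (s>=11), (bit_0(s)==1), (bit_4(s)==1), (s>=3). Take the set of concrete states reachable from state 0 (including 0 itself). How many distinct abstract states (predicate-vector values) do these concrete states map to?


BFS from 0:
Concrete reachable: {0, 10, 11, 13, 21, 24}
Abstract via predicates (s>=11), (bit_0(s)==1), (bit_4(s)==1), (s>=3):
  (0,0,0,0) <- {0}
  (0,0,0,1) <- {10}
  (1,0,1,1) <- {24}
  (1,1,0,1) <- {11, 13}
  (1,1,1,1) <- {21}
Distinct abstract states = 5

5


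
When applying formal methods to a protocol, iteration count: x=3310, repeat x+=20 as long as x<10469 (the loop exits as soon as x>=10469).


Step 1: x goes from 3310 toward 10469 by 20; the body runs while x<10469, so iterations = ceil((bound-start)/step)
Step 2: Distance=7159
Step 3: ceil(7159/20)=358

358


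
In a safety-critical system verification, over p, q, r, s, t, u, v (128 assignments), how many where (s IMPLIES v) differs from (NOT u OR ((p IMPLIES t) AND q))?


F1 = (s IMPLIES v)
F2 = (NOT u OR ((p IMPLIES t) AND q))
Evaluate both on each of 128 rows (bits = p,q,r,s,t,u,v):
  row 0 [0000000]: F1=1 F2=1 -> 0
  row 1 [0000001]: F1=1 F2=1 -> 0
  row 2 [0000010]: F1=1 F2=0 (differ) -> 1
  row 3 [0000011]: F1=1 F2=0 (differ) -> 1
  row 4 [0000100]: F1=1 F2=1 -> 0
  (every remaining row is evaluated the same way; all 128 results are listed next)
Full result column, 8 rows per line (p,q,r,s fixed per line; t,u,v runs 000..111 left to right):
  rows 0-7 [p,q,r,s=0000]: 00110011  (ones: 4)
  rows 8-15 [p,q,r,s=0001]: 10011001  (ones: 4)
  rows 16-23 [p,q,r,s=0010]: 00110011  (ones: 4)
  rows 24-31 [p,q,r,s=0011]: 10011001  (ones: 4)
  rows 32-39 [p,q,r,s=0100]: 00000000  (ones: 0)
  rows 40-47 [p,q,r,s=0101]: 10101010  (ones: 4)
  rows 48-55 [p,q,r,s=0110]: 00000000  (ones: 0)
  rows 56-63 [p,q,r,s=0111]: 10101010  (ones: 4)
  rows 64-71 [p,q,r,s=1000]: 00110011  (ones: 4)
  rows 72-79 [p,q,r,s=1001]: 10011001  (ones: 4)
  rows 80-87 [p,q,r,s=1010]: 00110011  (ones: 4)
  rows 88-95 [p,q,r,s=1011]: 10011001  (ones: 4)
  rows 96-103 [p,q,r,s=1100]: 00110000  (ones: 2)
  rows 104-111 [p,q,r,s=1101]: 10011010  (ones: 4)
  rows 112-119 [p,q,r,s=1110]: 00110000  (ones: 2)
  rows 120-127 [p,q,r,s=1111]: 10011010  (ones: 4)
Disagreements = 4+4+4+4+0+4+0+4+4+4+4+4+2+4+2+4 = 52

52


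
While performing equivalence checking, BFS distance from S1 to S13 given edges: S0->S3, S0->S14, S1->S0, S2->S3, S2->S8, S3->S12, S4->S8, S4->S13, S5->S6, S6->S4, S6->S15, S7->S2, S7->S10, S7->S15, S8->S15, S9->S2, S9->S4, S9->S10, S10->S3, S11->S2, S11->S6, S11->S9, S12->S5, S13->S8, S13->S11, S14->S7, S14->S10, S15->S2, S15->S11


BFS layer-by-layer from S1:
  dist 0: {S1}
  dist 1: {S0}
  dist 2: {S3, S14}
  dist 3: {S7, S10, S12}
  dist 4: {S2, S5, S15}
  dist 5: {S6, S8, S11}
  dist 6: {S4, S9}
  dist 7: {S13}
  -> S13 reached at distance 7
Shortest path length = 7

7


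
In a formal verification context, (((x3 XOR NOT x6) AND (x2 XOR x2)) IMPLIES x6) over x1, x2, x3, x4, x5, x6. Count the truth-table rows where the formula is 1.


Formula: (((x3 XOR NOT x6) AND (x2 XOR x2)) IMPLIES x6) over 6 vars (64 rows)
Evaluate each row (x1, x2, x3, x4, x5, x6 as bits, MSB first):
  row 0 [000000]: (((0 XOR NOT 0) AND (0 XOR 0)) IMPLIES 0) -> 1
  row 1 [000001]: (((0 XOR NOT 1) AND (0 XOR 0)) IMPLIES 1) -> 1
  row 2 [000010]: (((0 XOR NOT 0) AND (0 XOR 0)) IMPLIES 0) -> 1
  row 3 [000011]: (((0 XOR NOT 1) AND (0 XOR 0)) IMPLIES 1) -> 1
  row 4 [000100]: (((0 XOR NOT 0) AND (0 XOR 0)) IMPLIES 0) -> 1
  (every remaining row is evaluated the same way; all 64 results are listed next)
Full result column, 8 rows per line (x1,x2,x3 fixed per line; x4,x5,x6 runs 000..111 left to right):
  rows 0-7 [x1,x2,x3=000]: 11111111  (ones: 8)
  rows 8-15 [x1,x2,x3=001]: 11111111  (ones: 8)
  rows 16-23 [x1,x2,x3=010]: 11111111  (ones: 8)
  rows 24-31 [x1,x2,x3=011]: 11111111  (ones: 8)
  rows 32-39 [x1,x2,x3=100]: 11111111  (ones: 8)
  rows 40-47 [x1,x2,x3=101]: 11111111  (ones: 8)
  rows 48-55 [x1,x2,x3=110]: 11111111  (ones: 8)
  rows 56-63 [x1,x2,x3=111]: 11111111  (ones: 8)
Count of 1-rows = 8+8+8+8+8+8+8+8 = 64

64


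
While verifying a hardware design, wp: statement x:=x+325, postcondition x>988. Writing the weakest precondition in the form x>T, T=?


Formula: wp(x:=E, P) = P[E/x] (substitute E for x in postcondition)
Step 1: Postcondition: x>988
Step 2: Substitute x+325 for x: x+325>988
Step 3: Solve for x: x > 988-325 = 663

663


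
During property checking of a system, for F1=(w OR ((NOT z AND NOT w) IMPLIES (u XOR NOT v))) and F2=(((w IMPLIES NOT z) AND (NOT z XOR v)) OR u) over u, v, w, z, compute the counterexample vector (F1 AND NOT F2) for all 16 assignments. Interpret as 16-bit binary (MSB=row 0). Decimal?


F1 = (w OR ((NOT z AND NOT w) IMPLIES (u XOR NOT v)))
F2 = (((w IMPLIES NOT z) AND (NOT z XOR v)) OR u)
Counterexample to F1=>F2 is where F1=1 and F2=0.
Evaluate each row (bits = u,v,w,z, MSB first):
  row 0 [0000]: F1=1 F2=1 -> F1&~F2 -> 0
  row 1 [0001]: F1=1 F2=0 -> F1&~F2 -> 1
  row 2 [0010]: F1=1 F2=1 -> F1&~F2 -> 0
  row 3 [0011]: F1=1 F2=0 -> F1&~F2 -> 1
  row 4 [0100]: F1=0 F2=0 -> F1&~F2 -> 0
  row 5 [0101]: F1=1 F2=1 -> F1&~F2 -> 0
  row 6 [0110]: F1=1 F2=0 -> F1&~F2 -> 1
  row 7 [0111]: F1=1 F2=0 -> F1&~F2 -> 1
  row 8 [1000]: F1=0 F2=1 -> F1&~F2 -> 0
  row 9 [1001]: F1=1 F2=1 -> F1&~F2 -> 0
  row 10 [1010]: F1=1 F2=1 -> F1&~F2 -> 0
  row 11 [1011]: F1=1 F2=1 -> F1&~F2 -> 0
  row 12 [1100]: F1=1 F2=1 -> F1&~F2 -> 0
  row 13 [1101]: F1=1 F2=1 -> F1&~F2 -> 0
  row 14 [1110]: F1=1 F2=1 -> F1&~F2 -> 0
  row 15 [1111]: F1=1 F2=1 -> F1&~F2 -> 0
Full result column, 4 rows per line (u,v fixed per line; w,z runs 00..11 left to right):
  rows 0-3 [u,v=00]: 0101  = hex 5
  rows 4-7 [u,v=01]: 0011  = hex 3
  rows 8-11 [u,v=10]: 0000  = hex 0
  rows 12-15 [u,v=11]: 0000  = hex 0
Counterexample vector (row 0 .. row 15) = 0101001100000000
Output column grouped in 4s = 0101 0011 0000 0000 = 0x5300
Convert to decimal digit by digit (value = value*16 + digit):
  5 -> 5
  5*16 + 3 = 83
  83*16 + 0 = 1328
  1328*16 + 0 = 21248
Decimal = 21248

21248


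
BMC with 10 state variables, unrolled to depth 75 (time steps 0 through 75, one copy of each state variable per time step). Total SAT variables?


BMC unrolls to depth k, creating one copy of each state var for steps 0..k.
Step count = 75 + 1 = 76 (steps 0 through 75)
Vars per step = 10
Total = 10 * 76 = 760

760


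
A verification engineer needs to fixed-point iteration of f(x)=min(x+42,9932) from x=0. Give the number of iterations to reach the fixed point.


Step 1: x=0, cap=9932, increment=42
Step 2: x grows by 42 each step until capped at 9932; fixed point is x=9932
Step 3: iterations = ceil(9932/42) = 237

237


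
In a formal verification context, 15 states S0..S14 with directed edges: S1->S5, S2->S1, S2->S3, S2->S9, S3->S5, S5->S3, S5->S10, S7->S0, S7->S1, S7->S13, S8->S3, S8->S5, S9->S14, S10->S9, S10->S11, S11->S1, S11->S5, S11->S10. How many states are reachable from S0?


BFS from S0:
  layer 0: {S0}
Reachable set: {S0}
Count = 1

1


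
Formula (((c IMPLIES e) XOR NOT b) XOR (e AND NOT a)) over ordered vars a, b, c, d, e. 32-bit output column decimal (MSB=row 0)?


Formula: (((c IMPLIES e) XOR NOT b) XOR (e AND NOT a)) over a, b, c, d, e (32 rows)
Evaluate each row (bits = a,b,c,d,e, MSB first):
  row 0 [00000]: (((0 IMPLIES 0) XOR NOT 0) XOR (0 AND NOT 0)) -> 0
  row 1 [00001]: (((0 IMPLIES 1) XOR NOT 0) XOR (1 AND NOT 0)) -> 1
  row 2 [00010]: (((0 IMPLIES 0) XOR NOT 0) XOR (0 AND NOT 0)) -> 0
  row 3 [00011]: (((0 IMPLIES 1) XOR NOT 0) XOR (1 AND NOT 0)) -> 1
  row 4 [00100]: (((1 IMPLIES 0) XOR NOT 0) XOR (0 AND NOT 0)) -> 1
  row 5 [00101]: (((1 IMPLIES 1) XOR NOT 0) XOR (1 AND NOT 0)) -> 1
  row 6 [00110]: (((1 IMPLIES 0) XOR NOT 0) XOR (0 AND NOT 0)) -> 1
  row 7 [00111]: (((1 IMPLIES 1) XOR NOT 0) XOR (1 AND NOT 0)) -> 1
  row 8 [01000]: (((0 IMPLIES 0) XOR NOT 1) XOR (0 AND NOT 0)) -> 1
  row 9 [01001]: (((0 IMPLIES 1) XOR NOT 1) XOR (1 AND NOT 0)) -> 0
  row 10 [01010]: (((0 IMPLIES 0) XOR NOT 1) XOR (0 AND NOT 0)) -> 1
  row 11 [01011]: (((0 IMPLIES 1) XOR NOT 1) XOR (1 AND NOT 0)) -> 0
  row 12 [01100]: (((1 IMPLIES 0) XOR NOT 1) XOR (0 AND NOT 0)) -> 0
  row 13 [01101]: (((1 IMPLIES 1) XOR NOT 1) XOR (1 AND NOT 0)) -> 0
  row 14 [01110]: (((1 IMPLIES 0) XOR NOT 1) XOR (0 AND NOT 0)) -> 0
  row 15 [01111]: (((1 IMPLIES 1) XOR NOT 1) XOR (1 AND NOT 0)) -> 0
  row 16 [10000]: (((0 IMPLIES 0) XOR NOT 0) XOR (0 AND NOT 1)) -> 0
  row 17 [10001]: (((0 IMPLIES 1) XOR NOT 0) XOR (1 AND NOT 1)) -> 0
  row 18 [10010]: (((0 IMPLIES 0) XOR NOT 0) XOR (0 AND NOT 1)) -> 0
  row 19 [10011]: (((0 IMPLIES 1) XOR NOT 0) XOR (1 AND NOT 1)) -> 0
  row 20 [10100]: (((1 IMPLIES 0) XOR NOT 0) XOR (0 AND NOT 1)) -> 1
  row 21 [10101]: (((1 IMPLIES 1) XOR NOT 0) XOR (1 AND NOT 1)) -> 0
  row 22 [10110]: (((1 IMPLIES 0) XOR NOT 0) XOR (0 AND NOT 1)) -> 1
  row 23 [10111]: (((1 IMPLIES 1) XOR NOT 0) XOR (1 AND NOT 1)) -> 0
  row 24 [11000]: (((0 IMPLIES 0) XOR NOT 1) XOR (0 AND NOT 1)) -> 1
  row 25 [11001]: (((0 IMPLIES 1) XOR NOT 1) XOR (1 AND NOT 1)) -> 1
  row 26 [11010]: (((0 IMPLIES 0) XOR NOT 1) XOR (0 AND NOT 1)) -> 1
  row 27 [11011]: (((0 IMPLIES 1) XOR NOT 1) XOR (1 AND NOT 1)) -> 1
  row 28 [11100]: (((1 IMPLIES 0) XOR NOT 1) XOR (0 AND NOT 1)) -> 0
  row 29 [11101]: (((1 IMPLIES 1) XOR NOT 1) XOR (1 AND NOT 1)) -> 1
  row 30 [11110]: (((1 IMPLIES 0) XOR NOT 1) XOR (0 AND NOT 1)) -> 0
  row 31 [11111]: (((1 IMPLIES 1) XOR NOT 1) XOR (1 AND NOT 1)) -> 1
Full result column, 4 rows per line (a,b,c fixed per line; d,e runs 00..11 left to right):
  rows 0-3 [a,b,c=000]: 0101  = hex 5
  rows 4-7 [a,b,c=001]: 1111  = hex F
  rows 8-11 [a,b,c=010]: 1010  = hex A
  rows 12-15 [a,b,c=011]: 0000  = hex 0
  rows 16-19 [a,b,c=100]: 0000  = hex 0
  rows 20-23 [a,b,c=101]: 1010  = hex A
  rows 24-27 [a,b,c=110]: 1111  = hex F
  rows 28-31 [a,b,c=111]: 0101  = hex 5
Output column (row 0 .. row 31) = 01011111101000000000101011110101
Output column grouped in 4s = 0101 1111 1010 0000 0000 1010 1111 0101 = 0x5FA00AF5
Convert to decimal digit by digit (value = value*16 + digit):
  5 -> 5
  5*16 + 15 (F) = 95
  95*16 + 10 (A) = 1530
  1530*16 + 0 = 24480
  24480*16 + 0 = 391680
  391680*16 + 10 (A) = 6266890
  6266890*16 + 15 (F) = 100270255
  100270255*16 + 5 = 1604324085
Decimal = 1604324085

1604324085


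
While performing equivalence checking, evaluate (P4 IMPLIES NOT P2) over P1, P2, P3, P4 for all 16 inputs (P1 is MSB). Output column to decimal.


Formula: (P4 IMPLIES NOT P2) over P1, P2, P3, P4 (16 rows)
Evaluate each row (bits = P1,P2,P3,P4, MSB first):
  row 0 [0000]: (0 IMPLIES NOT 0) -> 1
  row 1 [0001]: (1 IMPLIES NOT 0) -> 1
  row 2 [0010]: (0 IMPLIES NOT 0) -> 1
  row 3 [0011]: (1 IMPLIES NOT 0) -> 1
  row 4 [0100]: (0 IMPLIES NOT 1) -> 1
  row 5 [0101]: (1 IMPLIES NOT 1) -> 0
  row 6 [0110]: (0 IMPLIES NOT 1) -> 1
  row 7 [0111]: (1 IMPLIES NOT 1) -> 0
  row 8 [1000]: (0 IMPLIES NOT 0) -> 1
  row 9 [1001]: (1 IMPLIES NOT 0) -> 1
  row 10 [1010]: (0 IMPLIES NOT 0) -> 1
  row 11 [1011]: (1 IMPLIES NOT 0) -> 1
  row 12 [1100]: (0 IMPLIES NOT 1) -> 1
  row 13 [1101]: (1 IMPLIES NOT 1) -> 0
  row 14 [1110]: (0 IMPLIES NOT 1) -> 1
  row 15 [1111]: (1 IMPLIES NOT 1) -> 0
Full result column, 4 rows per line (P1,P2 fixed per line; P3,P4 runs 00..11 left to right):
  rows 0-3 [P1,P2=00]: 1111  = hex F
  rows 4-7 [P1,P2=01]: 1010  = hex A
  rows 8-11 [P1,P2=10]: 1111  = hex F
  rows 12-15 [P1,P2=11]: 1010  = hex A
Output column (row 0 .. row 15) = 1111101011111010
Output column grouped in 4s = 1111 1010 1111 1010 = 0xFAFA
Convert to decimal digit by digit (value = value*16 + digit):
  F -> 15
  15*16 + 10 (A) = 250
  250*16 + 15 (F) = 4015
  4015*16 + 10 (A) = 64250
Decimal = 64250

64250


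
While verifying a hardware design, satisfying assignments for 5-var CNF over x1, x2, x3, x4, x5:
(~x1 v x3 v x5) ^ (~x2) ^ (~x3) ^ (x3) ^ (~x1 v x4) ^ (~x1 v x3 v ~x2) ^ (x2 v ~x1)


CNF with 7 clauses over 5 vars (32 assignments).
An assignment satisfies CNF iff every clause has >=1 true literal.
Check each row (bits = x1,x2,x3,x4,x5; clause T/F shown):
  row 0 [00000]: clauses=TTTFTTT -> 0
  row 1 [00001]: clauses=TTTFTTT -> 0
  row 2 [00010]: clauses=TTTFTTT -> 0
  row 3 [00011]: clauses=TTTFTTT -> 0
  row 4 [00100]: clauses=TTFTTTT -> 0
  row 5 [00101]: clauses=TTFTTTT -> 0
  row 6 [00110]: clauses=TTFTTTT -> 0
  row 7 [00111]: clauses=TTFTTTT -> 0
  row 8 [01000]: clauses=TFTFTTT -> 0
  row 9 [01001]: clauses=TFTFTTT -> 0
  row 10 [01010]: clauses=TFTFTTT -> 0
  row 11 [01011]: clauses=TFTFTTT -> 0
  row 12 [01100]: clauses=TFFTTTT -> 0
  row 13 [01101]: clauses=TFFTTTT -> 0
  row 14 [01110]: clauses=TFFTTTT -> 0
  row 15 [01111]: clauses=TFFTTTT -> 0
  row 16 [10000]: clauses=FTTFFTF -> 0
  row 17 [10001]: clauses=TTTFFTF -> 0
  row 18 [10010]: clauses=FTTFTTF -> 0
  row 19 [10011]: clauses=TTTFTTF -> 0
  row 20 [10100]: clauses=TTFTFTF -> 0
  row 21 [10101]: clauses=TTFTFTF -> 0
  row 22 [10110]: clauses=TTFTTTF -> 0
  row 23 [10111]: clauses=TTFTTTF -> 0
  row 24 [11000]: clauses=FFTFFFT -> 0
  row 25 [11001]: clauses=TFTFFFT -> 0
  row 26 [11010]: clauses=FFTFTFT -> 0
  row 27 [11011]: clauses=TFTFTFT -> 0
  row 28 [11100]: clauses=TFFTFTT -> 0
  row 29 [11101]: clauses=TFFTFTT -> 0
  row 30 [11110]: clauses=TFFTTTT -> 0
  row 31 [11111]: clauses=TFFTTTT -> 0
Full result column, 8 rows per line (x1,x2 fixed per line; x3,x4,x5 runs 000..111 left to right):
  rows 0-7 [x1,x2=00]: 00000000  (ones: 0)
  rows 8-15 [x1,x2=01]: 00000000  (ones: 0)
  rows 16-23 [x1,x2=10]: 00000000  (ones: 0)
  rows 24-31 [x1,x2=11]: 00000000  (ones: 0)
Satisfying assignments = 0+0+0+0 = 0

0
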